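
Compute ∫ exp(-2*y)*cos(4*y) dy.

exp(-2*y)*sin(4*y)/5 - exp(-2*y)*cos(4*y)/10 + C

Let I denote the integral. Integrate by parts with u = cos(4*y), dv = exp(-2*y) dy, so v = -exp(-2*y)/2: I = -exp(-2*y)*cos(4*y)/2 − 2·∫ exp(-2*y)*sin(4*y) dy.
Apply parts again with u = sin(4*y), dv = exp(-2*y) dy: ∫ exp(-2*y)*sin(4*y) dy = -exp(-2*y)*sin(4*y)/2 + 2·I. Substituting back brings back I: I = exp(-2*y)*sin(4*y) - exp(-2*y)*cos(4*y)/2 − 4·I.
Solving for I: (1 + 4)·I equals the remaining terms, so I = (1/5)·(exp(-2*y)*sin(4*y) - exp(-2*y)*cos(4*y)/2).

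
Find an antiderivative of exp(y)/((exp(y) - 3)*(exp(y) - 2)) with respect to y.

log(exp(y) - 3) - log(exp(y) - 2) + C

Let u = e^y, du = e^y dy.
The integral becomes ∫ du/((u-2)(u-3)); decompose into partial fractions.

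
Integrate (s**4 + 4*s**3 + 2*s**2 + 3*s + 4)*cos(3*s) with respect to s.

Use integration by parts with u = s**4 + 4*s**3 + 2*s**2 + 3*s + 4, dv = cos(3*s) ds, so v = sin(3*s)/3.
Apply parts 4 times (tabular method): alternate signs, differentiate u down to 0, integrate dv up.

s**4*sin(3*s)/3 + 4*s**3*sin(3*s)/3 + 4*s**3*cos(3*s)/9 + 2*s**2*sin(3*s)/9 + 4*s**2*cos(3*s)/3 + s*sin(3*s)/9 + 4*s*cos(3*s)/27 + 104*sin(3*s)/81 + cos(3*s)/27 + C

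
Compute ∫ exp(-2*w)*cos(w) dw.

Let I denote the integral. Integrate by parts with u = cos(w), dv = exp(-2*w) dw, so v = -exp(-2*w)/2: I = -exp(-2*w)*cos(w)/2 − (1/2)·∫ exp(-2*w)*sin(w) dw.
Apply parts again with u = sin(w), dv = exp(-2*w) dw: ∫ exp(-2*w)*sin(w) dw = -exp(-2*w)*sin(w)/2 + (1/2)·I. Substituting back brings back I: I = exp(-2*w)*sin(w)/4 - exp(-2*w)*cos(w)/2 − (1/4)·I.
Solving for I: (1 + 1/4)·I equals the remaining terms, so I = (4/5)·(exp(-2*w)*sin(w)/4 - exp(-2*w)*cos(w)/2).

exp(-2*w)*sin(w)/5 - 2*exp(-2*w)*cos(w)/5 + C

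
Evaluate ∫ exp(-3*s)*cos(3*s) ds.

Let I denote the integral. Integrate by parts with u = cos(3*s), dv = exp(-3*s) ds, so v = -exp(-3*s)/3: I = -exp(-3*s)*cos(3*s)/3 − ∫ exp(-3*s)*sin(3*s) ds.
Apply parts again with u = sin(3*s), dv = exp(-3*s) ds: ∫ exp(-3*s)*sin(3*s) ds = -exp(-3*s)*sin(3*s)/3 + I. Substituting back brings back I: I = exp(-3*s)*sin(3*s)/3 - exp(-3*s)*cos(3*s)/3 − I.
Solving for I: (1 + 1)·I equals the remaining terms, so I = (1/2)·(exp(-3*s)*sin(3*s)/3 - exp(-3*s)*cos(3*s)/3).

exp(-3*s)*sin(3*s)/6 - exp(-3*s)*cos(3*s)/6 + C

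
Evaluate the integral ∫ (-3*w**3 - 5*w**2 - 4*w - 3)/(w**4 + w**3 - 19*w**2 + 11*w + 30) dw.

-141*log(w - 3)/32 + 55*log(w - 2)/21 - log(w + 1)/48 - 267*log(w + 5)/224 + C

Factor the denominator: (w - 3)*(w - 2)*(w + 1)*(w + 5).
Partial-fraction decomposition: -267/(224*(w + 5)) - 1/(48*(w + 1)) + 55/(21*(w - 2)) - 141/(32*(w - 3)).
Integrate each term: A/(w−a) contributes A·log|w−a|.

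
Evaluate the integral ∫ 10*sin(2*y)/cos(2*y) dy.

-5*log(cos(2*y)) + C

Let u = cos(2*y), so du = (-2*sin(2*y)) dy.
Rewriting, the integral becomes -5·∫ 1/u du = -5·log(u).
Substituting back, u = cos(2*y).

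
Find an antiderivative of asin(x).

Use integration by parts with u = arcsin(x), dv = dx.
Then du = 1/sqrt(-x**2 + 1) dx.

x*asin(x) + sqrt(-x**2 + 1) + C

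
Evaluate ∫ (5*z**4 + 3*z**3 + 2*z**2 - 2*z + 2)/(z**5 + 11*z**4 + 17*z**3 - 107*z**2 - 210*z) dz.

-log(z)/105 + 5*log(z - 3)/12 + 7*log(z + 2)/15 - 703*log(z + 5)/60 + 1109*log(z + 7)/70 + C

Factor the denominator: z*(z - 3)*(z + 2)*(z + 5)*(z + 7).
Partial-fraction decomposition: 1109/(70*(z + 7)) - 703/(60*(z + 5)) + 7/(15*(z + 2)) + 5/(12*(z - 3)) - 1/(105*z).
Integrate each term: A/(z−a) contributes A·log|z−a|.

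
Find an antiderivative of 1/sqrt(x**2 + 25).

log(x + sqrt(x**2 + 25)) + C

Substitute x = 5·tan(θ), so dx = 5·sec(θ)^2 dθ and the radical becomes sqrt(x**2 + 25) = 5·sec(θ) by the Pythagorean identity.
Integrate the resulting trig expression in θ, then back-substitute tan(θ) = x/5, sec(θ) = sqrt(x**2 + 25)/5 (absorbing any constant into C).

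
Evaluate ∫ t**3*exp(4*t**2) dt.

(4*t**2 - 1)*exp(4*t**2)/32 + C

Let u = t², du = 2t dt; rewrite as (1/2)∫ u^1·exp(4u) du.
Now integrate by parts 1 time.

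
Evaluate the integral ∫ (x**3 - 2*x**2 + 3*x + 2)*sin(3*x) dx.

-x**3*cos(3*x)/3 + x**2*sin(3*x)/3 + 2*x**2*cos(3*x)/3 - 4*x*sin(3*x)/9 - 7*x*cos(3*x)/9 + 7*sin(3*x)/27 - 22*cos(3*x)/27 + C

Use integration by parts with u = x**3 - 2*x**2 + 3*x + 2, dv = sin(3*x) dx, so v = -cos(3*x)/3.
Apply parts 3 times (tabular method): alternate signs, differentiate u down to 0, integrate dv up.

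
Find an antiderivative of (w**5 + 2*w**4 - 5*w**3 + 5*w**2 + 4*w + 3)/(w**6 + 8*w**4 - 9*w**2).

-4*log(w)/9 + log(w - 1)/2 - log(w + 1)/2 + 13*log(w**2 + 9)/18 + 4*atan(w/3)/9 + 1/(3*w) + C

Factor the denominator: w**2*(w - 1)*(w + 1)*(w**2 + 9).
Partial-fraction decomposition: (13*w + 12)/(9*(w**2 + 9)) - 1/(2*(w + 1)) + 1/(2*(w - 1)) - 4/(9*w) - 1/(3*w**2).
Integrate each term; A/(w−a) gives A·log|w−a|; the (Bw+D)/(w²+p²) term gives a log and an atan.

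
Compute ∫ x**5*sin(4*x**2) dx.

-x**4*cos(4*x**2)/8 + x**2*sin(4*x**2)/16 + cos(4*x**2)/64 + C

Let u = x², du = 2x dx; rewrite as (1/2)∫ u^2·sin(4u) du.
Now integrate by parts 2 times.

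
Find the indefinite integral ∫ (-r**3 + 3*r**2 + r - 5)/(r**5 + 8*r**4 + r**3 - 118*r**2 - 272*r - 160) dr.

-17*log(r - 4)/2160 + log(r + 1)/30 + 13*log(r + 2)/36 - 103*log(r + 4)/48 + 95*log(r + 5)/54 + C

Factor the denominator: (r - 4)*(r + 1)*(r + 2)*(r + 4)*(r + 5).
Partial-fraction decomposition: 95/(54*(r + 5)) - 103/(48*(r + 4)) + 13/(36*(r + 2)) + 1/(30*(r + 1)) - 17/(2160*(r - 4)).
Integrate each term: A/(r−a) contributes A·log|r−a|.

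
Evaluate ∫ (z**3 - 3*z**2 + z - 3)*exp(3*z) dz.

Use integration by parts with u = z**3 - 3*z**2 + z - 3, dv = exp(3*z) dz, so v = exp(3*z)/3.
Apply parts 3 times (tabular method): alternate signs, differentiate u down to 0, integrate dv up.

(9*z**3 - 36*z**2 + 33*z - 38)*exp(3*z)/27 + C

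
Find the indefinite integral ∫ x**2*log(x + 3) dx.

Use integration by parts with u = log(x + 3), dv = x**2 dx.
Then du = 1/(x + 3) dx and v = x**3/3.

x**3*log(x + 3)/3 - x**3/9 + x**2/2 - 3*x + 9*log(x + 3) + C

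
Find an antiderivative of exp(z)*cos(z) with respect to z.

exp(z)*sin(z)/2 + exp(z)*cos(z)/2 + C

Let I denote the integral. Integrate by parts with u = cos(z), dv = exp(z) dz, so v = exp(z): I = exp(z)*cos(z) + ∫ exp(z)*sin(z) dz.
Apply parts again with u = sin(z), dv = exp(z) dz: ∫ exp(z)*sin(z) dz = exp(z)*sin(z) − I. Substituting back brings back I: I = exp(z)*sin(z) + exp(z)*cos(z) − I.
Solving for I: (1 + 1)·I equals the remaining terms, so I = (1/2)·(exp(z)*sin(z) + exp(z)*cos(z)).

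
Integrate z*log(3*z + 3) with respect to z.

Use integration by parts with u = log(3*z + 3), dv = z dz.
Then du = 3/(3*z + 3) dz and v = z**2/2.

z**2*log(3*z + 3)/2 - z**2/4 + z/2 - log(z + 1)/2 + C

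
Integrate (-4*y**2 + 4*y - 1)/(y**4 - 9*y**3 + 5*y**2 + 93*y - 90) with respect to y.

-121*log(y - 6)/45 + 81*log(y - 5)/32 - log(y - 1)/80 + 49*log(y + 3)/288 + C

Factor the denominator: (y - 6)*(y - 5)*(y - 1)*(y + 3).
Partial-fraction decomposition: 49/(288*(y + 3)) - 1/(80*(y - 1)) + 81/(32*(y - 5)) - 121/(45*(y - 6)).
Integrate each term: A/(y−a) contributes A·log|y−a|.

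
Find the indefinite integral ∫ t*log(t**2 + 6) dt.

t**2*log(t**2 + 6)/2 - t**2/2 + 3*log(t**2 + 6) + C

Let u = t**2 + 6, so du = (2*t) dt.
The integral becomes (1/2)·∫ log(u) du; integrate by parts with u′=log(u), dv′=du.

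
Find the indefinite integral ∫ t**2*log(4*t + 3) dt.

Use integration by parts with u = log(4*t + 3), dv = t**2 dt.
Then du = 4/(4*t + 3) dt and v = t**3/3.

t**3*log(4*t + 3)/3 - t**3/9 + t**2/8 - 3*t/16 + 9*log(4*t + 3)/64 + C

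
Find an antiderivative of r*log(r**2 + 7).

r**2*log(r**2 + 7)/2 - r**2/2 + 7*log(r**2 + 7)/2 + C

Let u = r**2 + 7, so du = (2*r) dr.
The integral becomes (1/2)·∫ log(u) du; integrate by parts with u′=log(u), dv′=du.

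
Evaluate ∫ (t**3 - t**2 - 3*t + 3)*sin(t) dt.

Use integration by parts with u = t**3 - t**2 - 3*t + 3, dv = sin(t) dt, so v = -cos(t).
Apply parts 3 times (tabular method): alternate signs, differentiate u down to 0, integrate dv up.

-t**3*cos(t) + 3*t**2*sin(t) + t**2*cos(t) - 2*t*sin(t) + 9*t*cos(t) - 9*sin(t) - 5*cos(t) + C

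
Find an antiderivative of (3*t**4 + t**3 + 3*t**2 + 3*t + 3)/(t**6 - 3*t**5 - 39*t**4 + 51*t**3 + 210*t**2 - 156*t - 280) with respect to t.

7717*log(t - 7)/21600 - 707*log(t - 2)/3600 - 5*log(t + 1)/288 + 49*log(t + 2)/432 - 37*log(t + 5)/144 + 11/(60*t - 120) + C

Factor the denominator: (t - 7)*(t - 2)**2*(t + 1)*(t + 2)*(t + 5).
Partial-fraction decomposition: -37/(144*(t + 5)) + 49/(432*(t + 2)) - 5/(288*(t + 1)) - 707/(3600*(t - 2)) - 11/(60*(t - 2)**2) + 7717/(21600*(t - 7)).
Integrate each term; A/(t−a) gives A·log|t−a|; A/(t−a)² gives −A/(t−a).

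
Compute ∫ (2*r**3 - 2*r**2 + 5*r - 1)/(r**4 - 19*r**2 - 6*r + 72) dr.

115*log(r - 4)/98 - 17*log(r - 2)/50 + 1429*log(r + 3)/1225 + 88/(35*r + 105) + C

Factor the denominator: (r - 4)*(r - 2)*(r + 3)**2.
Partial-fraction decomposition: 1429/(1225*(r + 3)) - 88/(35*(r + 3)**2) - 17/(50*(r - 2)) + 115/(98*(r - 4)).
Integrate each term; A/(r−a) gives A·log|r−a|; A/(r−a)² gives −A/(r−a).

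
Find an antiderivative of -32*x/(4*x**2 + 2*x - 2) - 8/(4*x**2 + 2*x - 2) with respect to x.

Let u = 4*x**2 + 2*x - 2, so du = (8*x + 2) dx.
Rewriting, the integral becomes -4·∫ 1/u du = -4·log(u).
Substituting back, u = 4*x**2 + 2*x - 2.

-4*log(4*x**2 + 2*x - 2) + C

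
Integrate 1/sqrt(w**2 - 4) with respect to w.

log(w + sqrt(w**2 - 4)) + C

Substitute w = 2·sec(θ), so dw = 2·sec(θ)*tan(θ) dθ and the radical becomes sqrt(w**2 - 4) = 2·tan(θ) by the Pythagorean identity.
Integrate the resulting trig expression in θ, then back-substitute sec(θ) = w/2, tan(θ) = sqrt(w**2 - 4)/2 (absorbing any constant into C).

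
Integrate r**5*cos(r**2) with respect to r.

Let u = r², du = 2r dr; rewrite as (1/2)∫ u^2·cos(1u) du.
Now integrate by parts 2 times.

r**4*sin(r**2)/2 + r**2*cos(r**2) - sin(r**2) + C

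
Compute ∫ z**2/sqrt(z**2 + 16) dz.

z*sqrt(z**2 + 16)/2 - 8*log(z + sqrt(z**2 + 16)) + C

Substitute z = 4·tan(θ), so dz = 4·sec(θ)^2 dθ and the radical becomes sqrt(z**2 + 16) = 4·sec(θ) by the Pythagorean identity.
Integrate the resulting trig expression in θ, then back-substitute tan(θ) = z/4, sec(θ) = sqrt(z**2 + 16)/4 (absorbing any constant into C).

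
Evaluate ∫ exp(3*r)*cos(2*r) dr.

Let I denote the integral. Integrate by parts with u = cos(2*r), dv = exp(3*r) dr, so v = exp(3*r)/3: I = exp(3*r)*cos(2*r)/3 + (2/3)·∫ exp(3*r)*sin(2*r) dr.
Apply parts again with u = sin(2*r), dv = exp(3*r) dr: ∫ exp(3*r)*sin(2*r) dr = exp(3*r)*sin(2*r)/3 − (2/3)·I. Substituting back brings back I: I = 2*exp(3*r)*sin(2*r)/9 + exp(3*r)*cos(2*r)/3 − (4/9)·I.
Solving for I: (1 + 4/9)·I equals the remaining terms, so I = (9/13)·(2*exp(3*r)*sin(2*r)/9 + exp(3*r)*cos(2*r)/3).

2*exp(3*r)*sin(2*r)/13 + 3*exp(3*r)*cos(2*r)/13 + C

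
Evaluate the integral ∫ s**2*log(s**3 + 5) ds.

Let u = s**3 + 5, so du = (3*s**2) ds.
The integral becomes (1/3)·∫ log(u) du; integrate by parts with u′=log(u), dv′=du.

s**3*log(s**3 + 5)/3 - s**3/3 + 5*log(s**3 + 5)/3 + C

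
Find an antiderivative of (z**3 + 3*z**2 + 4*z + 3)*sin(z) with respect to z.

-z**3*cos(z) + 3*z**2*sin(z) - 3*z**2*cos(z) + 6*z*sin(z) + 2*z*cos(z) - 2*sin(z) + 3*cos(z) + C

Use integration by parts with u = z**3 + 3*z**2 + 4*z + 3, dv = sin(z) dz, so v = -cos(z).
Apply parts 3 times (tabular method): alternate signs, differentiate u down to 0, integrate dv up.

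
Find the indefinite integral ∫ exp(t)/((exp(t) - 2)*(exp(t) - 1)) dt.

log(exp(t) - 2) - log(exp(t) - 1) + C

Let u = e^t, du = e^t dt.
The integral becomes ∫ du/((u-1)(u-2)); decompose into partial fractions.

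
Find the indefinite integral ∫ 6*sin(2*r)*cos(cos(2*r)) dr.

-3*sin(cos(2*r)) + C

Let u = cos(2*r), so du = (-2*sin(2*r)) dr.
Rewriting, the integral becomes -3·∫ cos(u) du = -3·sin(u).
Substituting back, u = cos(2*r).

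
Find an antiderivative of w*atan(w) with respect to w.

Use integration by parts with u = arctan(w), dv = w dw.
Then du = 1/(w**2 + 1) dw.

w**2*atan(w)/2 - w/2 + atan(w)/2 + C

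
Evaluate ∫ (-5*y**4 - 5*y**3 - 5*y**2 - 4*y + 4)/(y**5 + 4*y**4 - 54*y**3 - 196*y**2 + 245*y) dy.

4*log(y)/245 - 4663*log(y - 7)/2352 + 5*log(y - 1)/96 + 289*log(y + 5)/80 - 10503*log(y + 7)/1568 + C

Factor the denominator: y*(y - 7)*(y - 1)*(y + 5)*(y + 7).
Partial-fraction decomposition: -10503/(1568*(y + 7)) + 289/(80*(y + 5)) + 5/(96*(y - 1)) - 4663/(2352*(y - 7)) + 4/(245*y).
Integrate each term: A/(y−a) contributes A·log|y−a|.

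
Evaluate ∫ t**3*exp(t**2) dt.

(t**2 - 1)*exp(t**2)/2 + C

Let u = t², du = 2t dt; rewrite as (1/2)∫ u^1·exp(1u) du.
Now integrate by parts 1 time.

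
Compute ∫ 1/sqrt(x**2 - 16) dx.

log(x + sqrt(x**2 - 16)) + C

Substitute x = 4·sec(θ), so dx = 4·sec(θ)*tan(θ) dθ and the radical becomes sqrt(x**2 - 16) = 4·tan(θ) by the Pythagorean identity.
Integrate the resulting trig expression in θ, then back-substitute sec(θ) = x/4, tan(θ) = sqrt(x**2 - 16)/4 (absorbing any constant into C).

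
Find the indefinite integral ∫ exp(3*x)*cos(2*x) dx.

2*exp(3*x)*sin(2*x)/13 + 3*exp(3*x)*cos(2*x)/13 + C

Let I denote the integral. Integrate by parts with u = cos(2*x), dv = exp(3*x) dx, so v = exp(3*x)/3: I = exp(3*x)*cos(2*x)/3 + (2/3)·∫ exp(3*x)*sin(2*x) dx.
Apply parts again with u = sin(2*x), dv = exp(3*x) dx: ∫ exp(3*x)*sin(2*x) dx = exp(3*x)*sin(2*x)/3 − (2/3)·I. Substituting back brings back I: I = 2*exp(3*x)*sin(2*x)/9 + exp(3*x)*cos(2*x)/3 − (4/9)·I.
Solving for I: (1 + 4/9)·I equals the remaining terms, so I = (9/13)·(2*exp(3*x)*sin(2*x)/9 + exp(3*x)*cos(2*x)/3).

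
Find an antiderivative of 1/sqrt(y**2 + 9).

log(y + sqrt(y**2 + 9)) + C

Substitute y = 3·tan(θ), so dy = 3·sec(θ)^2 dθ and the radical becomes sqrt(y**2 + 9) = 3·sec(θ) by the Pythagorean identity.
Integrate the resulting trig expression in θ, then back-substitute tan(θ) = y/3, sec(θ) = sqrt(y**2 + 9)/3 (absorbing any constant into C).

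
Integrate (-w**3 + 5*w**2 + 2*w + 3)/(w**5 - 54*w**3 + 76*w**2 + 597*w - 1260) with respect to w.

Factor the denominator: (w - 5)*(w - 3)**2*(w + 4)*(w + 7).
Partial-fraction decomposition: 577/(3600*(w + 7)) - 139/(1323*(w + 4)) - 209/(2450*(w - 3)) - 27/(140*(w - 3)**2) + 13/(432*(w - 5)).
Integrate each term; A/(w−a) gives A·log|w−a|; A/(w−a)² gives −A/(w−a).

13*log(w - 5)/432 - 209*log(w - 3)/2450 - 139*log(w + 4)/1323 + 577*log(w + 7)/3600 + 27/(140*w - 420) + C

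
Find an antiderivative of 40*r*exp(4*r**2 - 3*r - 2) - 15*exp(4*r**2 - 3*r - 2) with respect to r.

5*exp(4*r**2 - 3*r - 2) + C

Let u = 4*r**2 - 3*r - 2, so du = (8*r - 3) dr.
Rewriting, the integral becomes 5·∫ e^u du = 5·e^u.
Substituting back, u = 4*r**2 - 3*r - 2.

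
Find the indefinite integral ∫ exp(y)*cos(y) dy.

exp(y)*sin(y)/2 + exp(y)*cos(y)/2 + C

Let I denote the integral. Integrate by parts with u = cos(y), dv = exp(y) dy, so v = exp(y): I = exp(y)*cos(y) + ∫ exp(y)*sin(y) dy.
Apply parts again with u = sin(y), dv = exp(y) dy: ∫ exp(y)*sin(y) dy = exp(y)*sin(y) − I. Substituting back brings back I: I = exp(y)*sin(y) + exp(y)*cos(y) − I.
Solving for I: (1 + 1)·I equals the remaining terms, so I = (1/2)·(exp(y)*sin(y) + exp(y)*cos(y)).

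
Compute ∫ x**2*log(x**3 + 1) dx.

Let u = x**3 + 1, so du = (3*x**2) dx.
The integral becomes (1/3)·∫ log(u) du; integrate by parts with u′=log(u), dv′=du.

x**3*log(x**3 + 1)/3 - x**3/3 + log(x**3 + 1)/3 + C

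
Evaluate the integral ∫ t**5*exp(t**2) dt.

(t**4 - 2*t**2 + 2)*exp(t**2)/2 + C

Let u = t², du = 2t dt; rewrite as (1/2)∫ u^2·exp(1u) du.
Now integrate by parts 2 times.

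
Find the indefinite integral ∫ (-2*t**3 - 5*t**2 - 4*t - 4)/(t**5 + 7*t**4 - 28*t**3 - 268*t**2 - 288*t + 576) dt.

Factor the denominator: (t - 6)*(t - 1)*(t + 4)**2*(t + 6).
Partial-fraction decomposition: 17/(21*(t + 6)) - 18/(25*(t + 4)) + 3/(5*(t + 4)**2) + 3/(175*(t - 1)) - 8/(75*(t - 6)).
Integrate each term; A/(t−a) gives A·log|t−a|; A/(t−a)² gives −A/(t−a).

-8*log(t - 6)/75 + 3*log(t - 1)/175 - 18*log(t + 4)/25 + 17*log(t + 6)/21 - 3/(5*t + 20) + C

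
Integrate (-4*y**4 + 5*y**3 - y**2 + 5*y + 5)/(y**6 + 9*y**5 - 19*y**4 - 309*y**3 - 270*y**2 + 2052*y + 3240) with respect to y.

-85*log(y - 5)/616 + 89*log(y - 3)/2430 - 113*log(y + 2)/560 + 239*log(y + 3)/216 - 34357*log(y + 6)/42768 + 575/(108*y + 648) + C

Factor the denominator: (y - 5)*(y - 3)*(y + 2)*(y + 3)*(y + 6)**2.
Partial-fraction decomposition: -34357/(42768*(y + 6)) - 575/(108*(y + 6)**2) + 239/(216*(y + 3)) - 113/(560*(y + 2)) + 89/(2430*(y - 3)) - 85/(616*(y - 5)).
Integrate each term; A/(y−a) gives A·log|y−a|; A/(y−a)² gives −A/(y−a).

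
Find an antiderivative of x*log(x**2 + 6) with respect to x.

Let u = x**2 + 6, so du = (2*x) dx.
The integral becomes (1/2)·∫ log(u) du; integrate by parts with u′=log(u), dv′=du.

x**2*log(x**2 + 6)/2 - x**2/2 + 3*log(x**2 + 6) + C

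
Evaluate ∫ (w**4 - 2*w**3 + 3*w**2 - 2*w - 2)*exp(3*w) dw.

Use integration by parts with u = w**4 - 2*w**3 + 3*w**2 - 2*w - 2, dv = exp(3*w) dw, so v = exp(3*w)/3.
Apply parts 4 times (tabular method): alternate signs, differentiate u down to 0, integrate dv up.

(27*w**4 - 90*w**3 + 171*w**2 - 168*w + 2)*exp(3*w)/81 + C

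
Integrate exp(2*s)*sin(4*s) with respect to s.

exp(2*s)*sin(4*s)/10 - exp(2*s)*cos(4*s)/5 + C

Let I denote the integral. Integrate by parts with u = sin(4*s), dv = exp(2*s) ds, so v = exp(2*s)/2: I = exp(2*s)*sin(4*s)/2 − 2·∫ exp(2*s)*cos(4*s) ds.
Apply parts again with u = cos(4*s), dv = exp(2*s) ds: ∫ exp(2*s)*cos(4*s) ds = exp(2*s)*cos(4*s)/2 + 2·I. Substituting back brings back I: I = exp(2*s)*sin(4*s)/2 - exp(2*s)*cos(4*s) − 4·I.
Solving for I: (1 + 4)·I equals the remaining terms, so I = (1/5)·(exp(2*s)*sin(4*s)/2 - exp(2*s)*cos(4*s)).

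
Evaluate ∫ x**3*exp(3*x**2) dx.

(3*x**2 - 1)*exp(3*x**2)/18 + C

Let u = x², du = 2x dx; rewrite as (1/2)∫ u^1·exp(3u) du.
Now integrate by parts 1 time.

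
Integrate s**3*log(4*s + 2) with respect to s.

s**4*log(4*s + 2)/4 - s**4/16 + s**3/24 - s**2/32 + s/32 - log(2*s + 1)/64 + C

Use integration by parts with u = log(4*s + 2), dv = s**3 ds.
Then du = 4/(4*s + 2) ds and v = s**4/4.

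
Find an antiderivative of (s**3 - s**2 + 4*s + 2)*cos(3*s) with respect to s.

s**3*sin(3*s)/3 - s**2*sin(3*s)/3 + s**2*cos(3*s)/3 + 10*s*sin(3*s)/9 - 2*s*cos(3*s)/9 + 20*sin(3*s)/27 + 10*cos(3*s)/27 + C

Use integration by parts with u = s**3 - s**2 + 4*s + 2, dv = cos(3*s) ds, so v = sin(3*s)/3.
Apply parts 3 times (tabular method): alternate signs, differentiate u down to 0, integrate dv up.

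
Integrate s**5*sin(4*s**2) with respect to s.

-s**4*cos(4*s**2)/8 + s**2*sin(4*s**2)/16 + cos(4*s**2)/64 + C

Let u = s², du = 2s ds; rewrite as (1/2)∫ u^2·sin(4u) du.
Now integrate by parts 2 times.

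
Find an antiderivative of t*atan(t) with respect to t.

t**2*atan(t)/2 - t/2 + atan(t)/2 + C

Use integration by parts with u = arctan(t), dv = t dt.
Then du = 1/(t**2 + 1) dt.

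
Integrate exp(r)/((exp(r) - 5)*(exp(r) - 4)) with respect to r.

log(exp(r) - 5) - log(exp(r) - 4) + C

Let u = e^r, du = e^r dr.
The integral becomes ∫ du/((u-4)(u-5)); decompose into partial fractions.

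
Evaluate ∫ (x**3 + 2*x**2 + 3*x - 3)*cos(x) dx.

x**3*sin(x) + 2*x**2*sin(x) + 3*x**2*cos(x) - 3*x*sin(x) + 4*x*cos(x) - 7*sin(x) - 3*cos(x) + C

Use integration by parts with u = x**3 + 2*x**2 + 3*x - 3, dv = cos(x) dx, so v = sin(x).
Apply parts 3 times (tabular method): alternate signs, differentiate u down to 0, integrate dv up.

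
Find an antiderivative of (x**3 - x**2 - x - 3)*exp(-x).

(-x**3 - 2*x**2 - 3*x)*exp(-x) + C

Use integration by parts with u = x**3 - x**2 - x - 3, dv = exp(-x) dx, so v = -exp(-x).
Apply parts 3 times (tabular method): alternate signs, differentiate u down to 0, integrate dv up.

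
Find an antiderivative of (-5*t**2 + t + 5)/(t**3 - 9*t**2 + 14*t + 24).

-169*log(t - 6)/14 + 71*log(t - 4)/10 - log(t + 1)/35 + C

Factor the denominator: (t - 6)*(t - 4)*(t + 1).
Partial-fraction decomposition: -1/(35*(t + 1)) + 71/(10*(t - 4)) - 169/(14*(t - 6)).
Integrate each term: A/(t−a) contributes A·log|t−a|.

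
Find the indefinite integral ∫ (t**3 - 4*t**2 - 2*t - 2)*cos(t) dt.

t**3*sin(t) - 4*t**2*sin(t) + 3*t**2*cos(t) - 8*t*sin(t) - 8*t*cos(t) + 6*sin(t) - 8*cos(t) + C

Use integration by parts with u = t**3 - 4*t**2 - 2*t - 2, dv = cos(t) dt, so v = sin(t).
Apply parts 3 times (tabular method): alternate signs, differentiate u down to 0, integrate dv up.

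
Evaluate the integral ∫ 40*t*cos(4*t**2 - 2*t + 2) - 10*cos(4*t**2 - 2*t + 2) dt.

Let u = 4*t**2 - 2*t + 2, so du = (8*t - 2) dt.
Rewriting, the integral becomes 5·∫ cos(u) du = 5·sin(u).
Substituting back, u = 4*t**2 - 2*t + 2.

5*sin(4*t**2 - 2*t + 2) + C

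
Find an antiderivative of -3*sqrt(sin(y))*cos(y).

-2*sin(y)**(3/2) + C

Let u = sin(y), so du = (cos(y)) dy.
Rewriting, the integral becomes -3·∫ √u du = -3·(2/3)u^(3/2).
Substituting back, u = sin(y).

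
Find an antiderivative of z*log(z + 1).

z**2*log(z + 1)/2 - z**2/4 + z/2 - log(z + 1)/2 + C

Use integration by parts with u = log(z + 1), dv = z dz.
Then du = 1/(z + 1) dz and v = z**2/2.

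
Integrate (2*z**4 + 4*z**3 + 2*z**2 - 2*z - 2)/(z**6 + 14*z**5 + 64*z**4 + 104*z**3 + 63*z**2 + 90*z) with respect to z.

Factor the denominator: z*(z + 3)*(z + 5)*(z + 6)*(z**2 + 1).
Partial-fraction decomposition: (131*z - 83)/(2405*(z**2 + 1)) - 905/(333*(z + 6)) + 202/(65*(z + 5)) - 19/(45*(z + 3)) - 1/(45*z).
Integrate each term; A/(z−a) gives A·log|z−a|; the (Bz+D)/(z²+p²) term gives a log and an atan.

-log(z)/45 - 19*log(z + 3)/45 + 202*log(z + 5)/65 - 905*log(z + 6)/333 + 131*log(z**2 + 1)/4810 - 83*atan(z)/2405 + C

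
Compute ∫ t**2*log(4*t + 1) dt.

t**3*log(4*t + 1)/3 - t**3/9 + t**2/24 - t/48 + log(4*t + 1)/192 + C

Use integration by parts with u = log(4*t + 1), dv = t**2 dt.
Then du = 4/(4*t + 1) dt and v = t**3/3.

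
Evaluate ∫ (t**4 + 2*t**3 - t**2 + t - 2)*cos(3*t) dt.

Use integration by parts with u = t**4 + 2*t**3 - t**2 + t - 2, dv = cos(3*t) dt, so v = sin(3*t)/3.
Apply parts 4 times (tabular method): alternate signs, differentiate u down to 0, integrate dv up.

t**4*sin(3*t)/3 + 2*t**3*sin(3*t)/3 + 4*t**3*cos(3*t)/9 - 7*t**2*sin(3*t)/9 + 2*t**2*cos(3*t)/3 - t*sin(3*t)/9 - 14*t*cos(3*t)/27 - 40*sin(3*t)/81 - cos(3*t)/27 + C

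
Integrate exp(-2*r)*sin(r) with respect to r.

Let I denote the integral. Integrate by parts with u = sin(r), dv = exp(-2*r) dr, so v = -exp(-2*r)/2: I = -exp(-2*r)*sin(r)/2 + (1/2)·∫ exp(-2*r)*cos(r) dr.
Apply parts again with u = cos(r), dv = exp(-2*r) dr: ∫ exp(-2*r)*cos(r) dr = -exp(-2*r)*cos(r)/2 − (1/2)·I. Substituting back brings back I: I = -exp(-2*r)*sin(r)/2 - exp(-2*r)*cos(r)/4 − (1/4)·I.
Solving for I: (1 + 1/4)·I equals the remaining terms, so I = (4/5)·(-exp(-2*r)*sin(r)/2 - exp(-2*r)*cos(r)/4).

-2*exp(-2*r)*sin(r)/5 - exp(-2*r)*cos(r)/5 + C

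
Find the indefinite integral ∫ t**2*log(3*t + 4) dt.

Use integration by parts with u = log(3*t + 4), dv = t**2 dt.
Then du = 3/(3*t + 4) dt and v = t**3/3.

t**3*log(3*t + 4)/3 - t**3/9 + 2*t**2/9 - 16*t/27 + 64*log(3*t + 4)/81 + C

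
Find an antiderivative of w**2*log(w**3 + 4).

Let u = w**3 + 4, so du = (3*w**2) dw.
The integral becomes (1/3)·∫ log(u) du; integrate by parts with u′=log(u), dv′=du.

w**3*log(w**3 + 4)/3 - w**3/3 + 4*log(w**3 + 4)/3 + C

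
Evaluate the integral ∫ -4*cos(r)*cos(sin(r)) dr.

Let u = sin(r), so du = (cos(r)) dr.
Rewriting, the integral becomes -4·∫ cos(u) du = -4·sin(u).
Substituting back, u = sin(r).

-4*sin(sin(r)) + C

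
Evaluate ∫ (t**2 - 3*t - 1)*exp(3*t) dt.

(9*t**2 - 33*t + 2)*exp(3*t)/27 + C

Use integration by parts with u = t**2 - 3*t - 1, dv = exp(3*t) dt, so v = exp(3*t)/3.
Apply parts 2 times (tabular method): alternate signs, differentiate u down to 0, integrate dv up.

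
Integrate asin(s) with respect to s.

s*asin(s) + sqrt(-s**2 + 1) + C

Use integration by parts with u = arcsin(s), dv = ds.
Then du = 1/sqrt(-s**2 + 1) ds.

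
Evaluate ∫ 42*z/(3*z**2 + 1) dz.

7*log(3*z**2 + 1) + C

Let u = 3*z**2 + 1, so du = (6*z) dz.
Rewriting, the integral becomes 7·∫ 1/u du = 7·log(u).
Substituting back, u = 3*z**2 + 1.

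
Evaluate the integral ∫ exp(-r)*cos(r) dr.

exp(-r)*sin(r)/2 - exp(-r)*cos(r)/2 + C

Let I denote the integral. Integrate by parts with u = cos(r), dv = exp(-r) dr, so v = -exp(-r): I = -exp(-r)*cos(r) − ∫ exp(-r)*sin(r) dr.
Apply parts again with u = sin(r), dv = exp(-r) dr: ∫ exp(-r)*sin(r) dr = -exp(-r)*sin(r) + I. Substituting back brings back I: I = exp(-r)*sin(r) - exp(-r)*cos(r) − I.
Solving for I: (1 + 1)·I equals the remaining terms, so I = (1/2)·(exp(-r)*sin(r) - exp(-r)*cos(r)).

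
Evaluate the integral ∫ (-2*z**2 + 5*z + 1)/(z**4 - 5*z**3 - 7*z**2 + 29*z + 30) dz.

Factor the denominator: (z - 5)*(z - 3)*(z + 1)*(z + 2).
Partial-fraction decomposition: 17/(35*(z + 2)) - 1/(4*(z + 1)) + 1/(20*(z - 3)) - 2/(7*(z - 5)).
Integrate each term: A/(z−a) contributes A·log|z−a|.

-2*log(z - 5)/7 + log(z - 3)/20 - log(z + 1)/4 + 17*log(z + 2)/35 + C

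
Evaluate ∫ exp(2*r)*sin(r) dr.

2*exp(2*r)*sin(r)/5 - exp(2*r)*cos(r)/5 + C

Let I denote the integral. Integrate by parts with u = sin(r), dv = exp(2*r) dr, so v = exp(2*r)/2: I = exp(2*r)*sin(r)/2 − (1/2)·∫ exp(2*r)*cos(r) dr.
Apply parts again with u = cos(r), dv = exp(2*r) dr: ∫ exp(2*r)*cos(r) dr = exp(2*r)*cos(r)/2 + (1/2)·I. Substituting back brings back I: I = exp(2*r)*sin(r)/2 - exp(2*r)*cos(r)/4 − (1/4)·I.
Solving for I: (1 + 1/4)·I equals the remaining terms, so I = (4/5)·(exp(2*r)*sin(r)/2 - exp(2*r)*cos(r)/4).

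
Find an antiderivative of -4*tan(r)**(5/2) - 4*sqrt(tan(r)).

-8*tan(r)**(3/2)/3 + C

Let u = tan(r), so du = (tan(r)**2 + 1) dr.
Rewriting, the integral becomes -4·∫ √u du = -4·(2/3)u^(3/2).
Substituting back, u = tan(r).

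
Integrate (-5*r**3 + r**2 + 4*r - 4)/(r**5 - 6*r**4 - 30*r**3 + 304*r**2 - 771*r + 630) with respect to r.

-73*log(r - 5)/18 + 271*log(r - 3)/100 + 32*log(r - 2)/27 + 433*log(r + 7)/2700 - 59/(10*r - 30) + C

Factor the denominator: (r - 5)*(r - 3)**2*(r - 2)*(r + 7).
Partial-fraction decomposition: 433/(2700*(r + 7)) + 32/(27*(r - 2)) + 271/(100*(r - 3)) + 59/(10*(r - 3)**2) - 73/(18*(r - 5)).
Integrate each term; A/(r−a) gives A·log|r−a|; A/(r−a)² gives −A/(r−a).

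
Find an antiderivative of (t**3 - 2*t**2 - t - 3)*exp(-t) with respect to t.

Use integration by parts with u = t**3 - 2*t**2 - t - 3, dv = exp(-t) dt, so v = -exp(-t).
Apply parts 3 times (tabular method): alternate signs, differentiate u down to 0, integrate dv up.

(-t**3 - t**2 - t + 2)*exp(-t) + C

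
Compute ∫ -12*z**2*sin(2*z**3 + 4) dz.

Let u = 2*z**3 + 4, so du = (6*z**2) dz.
Rewriting, the integral becomes -2·∫ sin(u) du = -2·-cos(u).
Substituting back, u = 2*z**3 + 4.

2*cos(2*z**3 + 4) + C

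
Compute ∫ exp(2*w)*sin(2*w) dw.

Let I denote the integral. Integrate by parts with u = sin(2*w), dv = exp(2*w) dw, so v = exp(2*w)/2: I = exp(2*w)*sin(2*w)/2 − ∫ exp(2*w)*cos(2*w) dw.
Apply parts again with u = cos(2*w), dv = exp(2*w) dw: ∫ exp(2*w)*cos(2*w) dw = exp(2*w)*cos(2*w)/2 + I. Substituting back brings back I: I = exp(2*w)*sin(2*w)/2 - exp(2*w)*cos(2*w)/2 − I.
Solving for I: (1 + 1)·I equals the remaining terms, so I = (1/2)·(exp(2*w)*sin(2*w)/2 - exp(2*w)*cos(2*w)/2).

exp(2*w)*sin(2*w)/4 - exp(2*w)*cos(2*w)/4 + C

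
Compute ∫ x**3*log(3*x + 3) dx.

Use integration by parts with u = log(3*x + 3), dv = x**3 dx.
Then du = 3/(3*x + 3) dx and v = x**4/4.

x**4*log(3*x + 3)/4 - x**4/16 + x**3/12 - x**2/8 + x/4 - log(x + 1)/4 + C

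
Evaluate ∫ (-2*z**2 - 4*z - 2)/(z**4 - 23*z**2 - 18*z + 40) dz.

Factor the denominator: (z - 5)*(z - 1)*(z + 2)*(z + 4).
Partial-fraction decomposition: 1/(5*(z + 4)) - 1/(21*(z + 2)) + 2/(15*(z - 1)) - 2/(7*(z - 5)).
Integrate each term: A/(z−a) contributes A·log|z−a|.

-2*log(z - 5)/7 + 2*log(z - 1)/15 - log(z + 2)/21 + log(z + 4)/5 + C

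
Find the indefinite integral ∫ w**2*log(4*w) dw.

Use integration by parts with u = log(4*w), dv = w**2 dw.
Then du = 1/w dw and v = w**3/3.

w**3*(log(w) + 2*log(2))/3 - w**3/9 + C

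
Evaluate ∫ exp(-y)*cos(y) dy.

exp(-y)*sin(y)/2 - exp(-y)*cos(y)/2 + C

Let I denote the integral. Integrate by parts with u = cos(y), dv = exp(-y) dy, so v = -exp(-y): I = -exp(-y)*cos(y) − ∫ exp(-y)*sin(y) dy.
Apply parts again with u = sin(y), dv = exp(-y) dy: ∫ exp(-y)*sin(y) dy = -exp(-y)*sin(y) + I. Substituting back brings back I: I = exp(-y)*sin(y) - exp(-y)*cos(y) − I.
Solving for I: (1 + 1)·I equals the remaining terms, so I = (1/2)·(exp(-y)*sin(y) - exp(-y)*cos(y)).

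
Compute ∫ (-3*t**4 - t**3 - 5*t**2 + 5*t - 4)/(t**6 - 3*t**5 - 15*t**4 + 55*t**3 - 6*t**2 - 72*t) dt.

Factor the denominator: t*(t - 3)**2*(t - 2)*(t + 1)*(t + 4).
Partial-fraction decomposition: 101/(441*(t + 4)) - 1/(9*(t + 1)) - 35/(18*(t - 2)) + 781/(441*(t - 3)) - 76/(21*(t - 3)**2) + 1/(18*t).
Integrate each term; A/(t−a) gives A·log|t−a|; A/(t−a)² gives −A/(t−a).

log(t)/18 + 781*log(t - 3)/441 - 35*log(t - 2)/18 - log(t + 1)/9 + 101*log(t + 4)/441 + 76/(21*t - 63) + C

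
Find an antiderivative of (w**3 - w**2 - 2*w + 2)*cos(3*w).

Use integration by parts with u = w**3 - w**2 - 2*w + 2, dv = cos(3*w) dw, so v = sin(3*w)/3.
Apply parts 3 times (tabular method): alternate signs, differentiate u down to 0, integrate dv up.

w**3*sin(3*w)/3 - w**2*sin(3*w)/3 + w**2*cos(3*w)/3 - 8*w*sin(3*w)/9 - 2*w*cos(3*w)/9 + 20*sin(3*w)/27 - 8*cos(3*w)/27 + C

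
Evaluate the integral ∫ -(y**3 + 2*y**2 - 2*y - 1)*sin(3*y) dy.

Use integration by parts with u = y**3 + 2*y**2 - 2*y - 1, dv = -sin(3*y) dy, so v = cos(3*y)/3.
Apply parts 3 times (tabular method): alternate signs, differentiate u down to 0, integrate dv up.

y**3*cos(3*y)/3 - y**2*sin(3*y)/3 + 2*y**2*cos(3*y)/3 - 4*y*sin(3*y)/9 - 8*y*cos(3*y)/9 + 8*sin(3*y)/27 - 13*cos(3*y)/27 + C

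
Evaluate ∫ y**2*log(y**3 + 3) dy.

Let u = y**3 + 3, so du = (3*y**2) dy.
The integral becomes (1/3)·∫ log(u) du; integrate by parts with u′=log(u), dv′=du.

y**3*log(y**3 + 3)/3 - y**3/3 + log(y**3 + 3) + C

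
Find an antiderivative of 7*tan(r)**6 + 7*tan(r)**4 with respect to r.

7*tan(r)**5/5 + C

Let u = tan(r), so du = (tan(r)**2 + 1) dr.
Rewriting, the integral becomes 7·∫ u^4 du = 7·u^5/5.
Substituting back, u = tan(r).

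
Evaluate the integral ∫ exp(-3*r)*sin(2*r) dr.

-3*exp(-3*r)*sin(2*r)/13 - 2*exp(-3*r)*cos(2*r)/13 + C

Let I denote the integral. Integrate by parts with u = sin(2*r), dv = exp(-3*r) dr, so v = -exp(-3*r)/3: I = -exp(-3*r)*sin(2*r)/3 + (2/3)·∫ exp(-3*r)*cos(2*r) dr.
Apply parts again with u = cos(2*r), dv = exp(-3*r) dr: ∫ exp(-3*r)*cos(2*r) dr = -exp(-3*r)*cos(2*r)/3 − (2/3)·I. Substituting back brings back I: I = -exp(-3*r)*sin(2*r)/3 - 2*exp(-3*r)*cos(2*r)/9 − (4/9)·I.
Solving for I: (1 + 4/9)·I equals the remaining terms, so I = (9/13)·(-exp(-3*r)*sin(2*r)/3 - 2*exp(-3*r)*cos(2*r)/9).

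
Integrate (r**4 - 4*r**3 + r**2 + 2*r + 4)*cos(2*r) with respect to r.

Use integration by parts with u = r**4 - 4*r**3 + r**2 + 2*r + 4, dv = cos(2*r) dr, so v = sin(2*r)/2.
Apply parts 4 times (tabular method): alternate signs, differentiate u down to 0, integrate dv up.

r**4*sin(2*r)/2 - 2*r**3*sin(2*r) + r**3*cos(2*r) - r**2*sin(2*r) - 3*r**2*cos(2*r) + 4*r*sin(2*r) - r*cos(2*r) + 5*sin(2*r)/2 + 2*cos(2*r) + C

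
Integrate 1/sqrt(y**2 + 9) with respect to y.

Substitute y = 3·tan(θ), so dy = 3·sec(θ)^2 dθ and the radical becomes sqrt(y**2 + 9) = 3·sec(θ) by the Pythagorean identity.
Integrate the resulting trig expression in θ, then back-substitute tan(θ) = y/3, sec(θ) = sqrt(y**2 + 9)/3 (absorbing any constant into C).

log(y + sqrt(y**2 + 9)) + C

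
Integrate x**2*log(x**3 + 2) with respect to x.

x**3*log(x**3 + 2)/3 - x**3/3 + 2*log(x**3 + 2)/3 + C

Let u = x**3 + 2, so du = (3*x**2) dx.
The integral becomes (1/3)·∫ log(u) du; integrate by parts with u′=log(u), dv′=du.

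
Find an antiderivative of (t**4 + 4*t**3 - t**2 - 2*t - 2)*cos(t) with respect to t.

t**4*sin(t) + 4*t**3*sin(t) + 4*t**3*cos(t) - 13*t**2*sin(t) + 12*t**2*cos(t) - 26*t*sin(t) - 26*t*cos(t) + 24*sin(t) - 26*cos(t) + C

Use integration by parts with u = t**4 + 4*t**3 - t**2 - 2*t - 2, dv = cos(t) dt, so v = sin(t).
Apply parts 4 times (tabular method): alternate signs, differentiate u down to 0, integrate dv up.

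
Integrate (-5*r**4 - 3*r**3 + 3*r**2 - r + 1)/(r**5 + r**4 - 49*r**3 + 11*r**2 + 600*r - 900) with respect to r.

Factor the denominator: (r - 5)*(r - 3)*(r - 2)*(r + 5)*(r + 6).
Partial-fraction decomposition: -5717/(792*(r + 6)) + 2669/(560*(r + 5)) - 31/(56*(r - 2)) + 461/(144*(r - 3)) - 1143/(220*(r - 5)).
Integrate each term: A/(r−a) contributes A·log|r−a|.

-1143*log(r - 5)/220 + 461*log(r - 3)/144 - 31*log(r - 2)/56 + 2669*log(r + 5)/560 - 5717*log(r + 6)/792 + C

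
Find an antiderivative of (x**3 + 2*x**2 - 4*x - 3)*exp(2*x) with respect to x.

(4*x**3 + 2*x**2 - 18*x - 3)*exp(2*x)/8 + C

Use integration by parts with u = x**3 + 2*x**2 - 4*x - 3, dv = exp(2*x) dx, so v = exp(2*x)/2.
Apply parts 3 times (tabular method): alternate signs, differentiate u down to 0, integrate dv up.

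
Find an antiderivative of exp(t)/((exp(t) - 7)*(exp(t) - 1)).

log(exp(t) - 7)/6 - log(exp(t) - 1)/6 + C

Let u = e^t, du = e^t dt.
The integral becomes ∫ du/((u-1)(u-7)); decompose into partial fractions.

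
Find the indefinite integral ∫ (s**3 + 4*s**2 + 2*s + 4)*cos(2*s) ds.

Use integration by parts with u = s**3 + 4*s**2 + 2*s + 4, dv = cos(2*s) ds, so v = sin(2*s)/2.
Apply parts 3 times (tabular method): alternate signs, differentiate u down to 0, integrate dv up.

s**3*sin(2*s)/2 + 2*s**2*sin(2*s) + 3*s**2*cos(2*s)/4 + s*sin(2*s)/4 + 2*s*cos(2*s) + sin(2*s) + cos(2*s)/8 + C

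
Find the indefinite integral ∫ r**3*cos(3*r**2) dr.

r**2*sin(3*r**2)/6 + cos(3*r**2)/18 + C

Let u = r², du = 2r dr; rewrite as (1/2)∫ u^1·cos(3u) du.
Now integrate by parts 1 time.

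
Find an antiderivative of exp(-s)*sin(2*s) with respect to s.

-exp(-s)*sin(2*s)/5 - 2*exp(-s)*cos(2*s)/5 + C

Let I denote the integral. Integrate by parts with u = sin(2*s), dv = exp(-s) ds, so v = -exp(-s): I = -exp(-s)*sin(2*s) + 2·∫ exp(-s)*cos(2*s) ds.
Apply parts again with u = cos(2*s), dv = exp(-s) ds: ∫ exp(-s)*cos(2*s) ds = -exp(-s)*cos(2*s) − 2·I. Substituting back brings back I: I = -exp(-s)*sin(2*s) - 2*exp(-s)*cos(2*s) − 4·I.
Solving for I: (1 + 4)·I equals the remaining terms, so I = (1/5)·(-exp(-s)*sin(2*s) - 2*exp(-s)*cos(2*s)).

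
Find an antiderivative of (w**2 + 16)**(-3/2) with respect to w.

w/(16*sqrt(w**2 + 16)) + C

Substitute w = 4·tan(θ), so dw = 4·sec(θ)^2 dθ and the radical becomes sqrt(w**2 + 16) = 4·sec(θ) by the Pythagorean identity.
Integrate the resulting trig expression in θ, then back-substitute tan(θ) = w/4, sec(θ) = sqrt(w**2 + 16)/4 (absorbing any constant into C).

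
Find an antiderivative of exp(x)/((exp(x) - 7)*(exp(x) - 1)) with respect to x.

Let u = e^x, du = e^x dx.
The integral becomes ∫ du/((u-7)(u-1)); decompose into partial fractions.

log(exp(x) - 7)/6 - log(exp(x) - 1)/6 + C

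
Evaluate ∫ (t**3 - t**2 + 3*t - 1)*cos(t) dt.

t**3*sin(t) - t**2*sin(t) + 3*t**2*cos(t) - 3*t*sin(t) - 2*t*cos(t) + sin(t) - 3*cos(t) + C

Use integration by parts with u = t**3 - t**2 + 3*t - 1, dv = cos(t) dt, so v = sin(t).
Apply parts 3 times (tabular method): alternate signs, differentiate u down to 0, integrate dv up.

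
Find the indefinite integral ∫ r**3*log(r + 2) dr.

Use integration by parts with u = log(r + 2), dv = r**3 dr.
Then du = 1/(r + 2) dr and v = r**4/4.

r**4*log(r + 2)/4 - r**4/16 + r**3/6 - r**2/2 + 2*r - 4*log(r + 2) + C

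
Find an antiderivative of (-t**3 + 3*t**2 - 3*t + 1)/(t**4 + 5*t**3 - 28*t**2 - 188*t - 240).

Factor the denominator: (t - 6)*(t + 2)*(t + 4)*(t + 5).
Partial-fraction decomposition: -72/(11*(t + 5)) + 25/(4*(t + 4)) - 9/(16*(t + 2)) - 25/(176*(t - 6)).
Integrate each term: A/(t−a) contributes A·log|t−a|.

-25*log(t - 6)/176 - 9*log(t + 2)/16 + 25*log(t + 4)/4 - 72*log(t + 5)/11 + C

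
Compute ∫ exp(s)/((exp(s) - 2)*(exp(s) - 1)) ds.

log(exp(s) - 2) - log(exp(s) - 1) + C

Let u = e^s, du = e^s ds.
The integral becomes ∫ du/((u-2)(u-1)); decompose into partial fractions.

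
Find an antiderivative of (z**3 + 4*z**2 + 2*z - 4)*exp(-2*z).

Use integration by parts with u = z**3 + 4*z**2 + 2*z - 4, dv = exp(-2*z) dz, so v = -exp(-2*z)/2.
Apply parts 3 times (tabular method): alternate signs, differentiate u down to 0, integrate dv up.

(-4*z**3 - 22*z**2 - 30*z + 1)*exp(-2*z)/8 + C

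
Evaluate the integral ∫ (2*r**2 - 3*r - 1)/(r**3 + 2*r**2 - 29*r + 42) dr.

Factor the denominator: (r - 3)*(r - 2)*(r + 7).
Partial-fraction decomposition: 59/(45*(r + 7)) - 1/(9*(r - 2)) + 4/(5*(r - 3)).
Integrate each term: A/(r−a) contributes A·log|r−a|.

4*log(r - 3)/5 - log(r - 2)/9 + 59*log(r + 7)/45 + C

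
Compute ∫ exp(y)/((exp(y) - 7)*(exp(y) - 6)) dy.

log(exp(y) - 7) - log(exp(y) - 6) + C

Let u = e^y, du = e^y dy.
The integral becomes ∫ du/((u-6)(u-7)); decompose into partial fractions.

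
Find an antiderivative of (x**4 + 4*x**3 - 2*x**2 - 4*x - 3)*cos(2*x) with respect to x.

x**4*sin(2*x)/2 + 2*x**3*sin(2*x) + x**3*cos(2*x) - 5*x**2*sin(2*x)/2 + 3*x**2*cos(2*x) - 5*x*sin(2*x) - 5*x*cos(2*x)/2 - sin(2*x)/4 - 5*cos(2*x)/2 + C

Use integration by parts with u = x**4 + 4*x**3 - 2*x**2 - 4*x - 3, dv = cos(2*x) dx, so v = sin(2*x)/2.
Apply parts 4 times (tabular method): alternate signs, differentiate u down to 0, integrate dv up.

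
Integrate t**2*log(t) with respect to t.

t**3*log(t)/3 - t**3/9 + C

Use integration by parts with u = log(t), dv = t**2 dt.
Then du = 1/t dt and v = t**3/3.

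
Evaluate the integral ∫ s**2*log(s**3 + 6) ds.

Let u = s**3 + 6, so du = (3*s**2) ds.
The integral becomes (1/3)·∫ log(u) du; integrate by parts with u′=log(u), dv′=du.

s**3*log(s**3 + 6)/3 - s**3/3 + 2*log(s**3 + 6) + C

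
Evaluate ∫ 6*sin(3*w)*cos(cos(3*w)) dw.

Let u = cos(3*w), so du = (-3*sin(3*w)) dw.
Rewriting, the integral becomes -2·∫ cos(u) du = -2·sin(u).
Substituting back, u = cos(3*w).

-2*sin(cos(3*w)) + C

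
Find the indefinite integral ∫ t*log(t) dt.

Use integration by parts with u = log(t), dv = t dt.
Then du = 1/t dt and v = t**2/2.

t**2*log(t)/2 - t**2/4 + C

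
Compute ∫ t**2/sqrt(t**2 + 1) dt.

Substitute t = tan(θ), so dt = sec(θ)^2 dθ and the radical becomes sqrt(t**2 + 1) = sec(θ) by the Pythagorean identity.
Integrate the resulting trig expression in θ, then back-substitute tan(θ) = t, sec(θ) = sqrt(t**2 + 1) (absorbing any constant into C).

t*sqrt(t**2 + 1)/2 - log(t + sqrt(t**2 + 1))/2 + C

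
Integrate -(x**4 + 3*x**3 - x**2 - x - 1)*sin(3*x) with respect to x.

x**4*cos(3*x)/3 - 4*x**3*sin(3*x)/9 + x**3*cos(3*x) - x**2*sin(3*x) - 7*x**2*cos(3*x)/9 + 14*x*sin(3*x)/27 - x*cos(3*x) + sin(3*x)/3 - 13*cos(3*x)/81 + C

Use integration by parts with u = x**4 + 3*x**3 - x**2 - x - 1, dv = -sin(3*x) dx, so v = cos(3*x)/3.
Apply parts 4 times (tabular method): alternate signs, differentiate u down to 0, integrate dv up.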